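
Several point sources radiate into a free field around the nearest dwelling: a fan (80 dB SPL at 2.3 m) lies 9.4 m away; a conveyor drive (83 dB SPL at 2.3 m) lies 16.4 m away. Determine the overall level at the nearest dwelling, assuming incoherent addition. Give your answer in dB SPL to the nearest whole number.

Propagate each source to the receiver with L = L_ref − 20·log₁₀(r/r_ref), then add intensities.
fan: 80 − 20·log₁₀(9.4/2.3) = 80 − 12.23 = 67.77 dB SPL.
conveyor drive: 83 − 20·log₁₀(16.4/2.3) = 83 − 17.06 = 65.94 dB SPL.
Σ 10^(L/10) = 9.911e+06 → L_total = 10·log₁₀(9.911e+06) = 69.96 dB SPL.

70 dB SPL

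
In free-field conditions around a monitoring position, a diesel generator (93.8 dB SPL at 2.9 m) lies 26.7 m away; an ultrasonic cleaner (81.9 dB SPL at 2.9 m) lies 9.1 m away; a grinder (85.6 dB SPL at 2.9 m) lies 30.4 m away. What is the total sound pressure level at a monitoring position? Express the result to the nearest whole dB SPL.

77 dB SPL

Propagate each source to the receiver with L = L_ref − 20·log₁₀(r/r_ref), then add intensities.
diesel generator: 93.8 − 20·log₁₀(26.7/2.9) = 93.8 − 19.28 = 74.52 dB SPL.
ultrasonic cleaner: 81.9 − 20·log₁₀(9.1/2.9) = 81.9 − 9.93 = 71.97 dB SPL.
grinder: 85.6 − 20·log₁₀(30.4/2.9) = 85.6 − 20.41 = 65.19 dB SPL.
Σ 10^(L/10) = 4.733e+07 → L_total = 10·log₁₀(4.733e+07) = 76.75 dB SPL.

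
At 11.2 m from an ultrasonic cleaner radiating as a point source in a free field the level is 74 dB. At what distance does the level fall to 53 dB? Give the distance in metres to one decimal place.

125.7 m

Point-source spreading drops the level by 20·log₁₀(r₂/r₁); inverting, r₂/r₁ = 10^(ΔL/20).
r₂ = 11.2·10^((74−53)/20) = 11.2·10^(21.0/20) = 125.67 m.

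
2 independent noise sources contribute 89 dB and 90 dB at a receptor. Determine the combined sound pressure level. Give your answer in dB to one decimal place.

Incoherent sources combine by intensity addition: L_total = 10·log₁₀(Σ 10^(L_i/10)).
Σ 10^(L/10) = 10^(89/10) + 10^(90/10) = 1.794e+09.
L_total = 10·log₁₀(1.794e+09) = 92.54 dB.

92.5 dB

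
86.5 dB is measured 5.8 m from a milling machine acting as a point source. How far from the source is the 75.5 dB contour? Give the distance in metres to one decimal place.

The 11.0 dB drop corresponds to a distance ratio of 10^(11.0/20) for a point source.
r₂ = 5.8·10^((86.5−75.5)/20) = 5.8·10^(11.0/20) = 20.58 m.

20.6 m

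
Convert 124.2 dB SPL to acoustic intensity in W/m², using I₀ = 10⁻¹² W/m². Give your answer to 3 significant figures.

I = I₀·10^(L/10) = 10⁻¹² × 10^(124.2/10) = 10^(0.420).

2.63 W/m²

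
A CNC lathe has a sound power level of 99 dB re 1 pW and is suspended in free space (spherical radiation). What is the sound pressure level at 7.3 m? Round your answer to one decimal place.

70.7 dB

The power spreads over a sphere of area 4π·r², so L_p = L_w − 10·log₁₀(4π·r²).
4π·r² = 669.7 m², 10·log₁₀ of that is 28.259 dB.
L_p = 99 − 28.259 = 70.74 dB.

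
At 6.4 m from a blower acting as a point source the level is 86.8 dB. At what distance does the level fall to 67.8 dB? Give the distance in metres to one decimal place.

The 19.0 dB drop corresponds to a distance ratio of 10^(19.0/20) for a point source.
r₂ = 6.4·10^((86.8−67.8)/20) = 6.4·10^(19.0/20) = 57.04 m.

57.0 m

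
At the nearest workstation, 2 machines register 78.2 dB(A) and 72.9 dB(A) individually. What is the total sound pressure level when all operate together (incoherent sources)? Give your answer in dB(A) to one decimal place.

79.3 dB(A)

For uncorrelated sources the intensities add, so convert each level to linear form, sum, and take 10·log₁₀ of the total.
Σ 10^(L/10) = 10^(78.2/10) + 10^(72.9/10) = 8.557e+07.
L_total = 10·log₁₀(8.557e+07) = 79.32 dB(A).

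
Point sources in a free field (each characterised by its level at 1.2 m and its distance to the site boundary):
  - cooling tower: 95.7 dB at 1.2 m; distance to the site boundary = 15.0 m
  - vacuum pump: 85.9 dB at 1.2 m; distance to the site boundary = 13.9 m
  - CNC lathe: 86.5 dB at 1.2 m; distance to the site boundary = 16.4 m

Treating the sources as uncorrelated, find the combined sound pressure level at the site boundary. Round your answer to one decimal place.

74.6 dB

Apply inverse-square spreading to bring every level to the receiver, then sum 10^(L/10).
cooling tower: 95.7 − 20·log₁₀(15.0/1.2) = 95.7 − 21.94 = 73.76 dB.
vacuum pump: 85.9 − 20·log₁₀(13.9/1.2) = 85.9 − 21.28 = 64.62 dB.
CNC lathe: 86.5 − 20·log₁₀(16.4/1.2) = 86.5 − 22.71 = 63.79 dB.
Σ 10^(L/10) = 2.907e+07 → L_total = 10·log₁₀(2.907e+07) = 74.63 dB.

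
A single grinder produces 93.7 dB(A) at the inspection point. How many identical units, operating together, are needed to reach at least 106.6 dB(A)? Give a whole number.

Need L₁ + 10·log₁₀ N ≥ 106.6, i.e. log₁₀ N ≥ 1.29.
N ≥ 10^(12.9/10) = 19.498, so N = 20.

20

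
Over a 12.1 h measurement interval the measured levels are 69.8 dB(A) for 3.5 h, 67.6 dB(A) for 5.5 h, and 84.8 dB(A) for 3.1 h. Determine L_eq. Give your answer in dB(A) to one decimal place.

L_eq = 10·log₁₀[(1/T)·Σ tᵢ·10^(Lᵢ/10)] with T = 12.1 h.
Σ tᵢ·10^(Lᵢ/10) = 3.5·10^(69.8/10) + 5.5·10^(67.6/10) + 3.1·10^(84.8/10) = 1.001e+09.
L_eq = 10·log₁₀(1.001e+09/12.1) = 79.18 dB(A).

79.2 dB(A)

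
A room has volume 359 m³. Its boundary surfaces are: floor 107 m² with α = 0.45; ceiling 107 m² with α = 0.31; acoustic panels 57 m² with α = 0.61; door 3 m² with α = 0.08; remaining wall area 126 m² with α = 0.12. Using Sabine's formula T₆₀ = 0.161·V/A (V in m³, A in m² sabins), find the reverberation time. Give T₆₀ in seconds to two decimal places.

A = Σ Sᵢαᵢ = 107·0.45 + 107·0.31 + 57·0.61 + 3·0.08 + 126·0.12 = 131.45 m².
T₆₀ = 0.161·V/A = 0.161·359/131.45 = 0.440 s.

0.44 s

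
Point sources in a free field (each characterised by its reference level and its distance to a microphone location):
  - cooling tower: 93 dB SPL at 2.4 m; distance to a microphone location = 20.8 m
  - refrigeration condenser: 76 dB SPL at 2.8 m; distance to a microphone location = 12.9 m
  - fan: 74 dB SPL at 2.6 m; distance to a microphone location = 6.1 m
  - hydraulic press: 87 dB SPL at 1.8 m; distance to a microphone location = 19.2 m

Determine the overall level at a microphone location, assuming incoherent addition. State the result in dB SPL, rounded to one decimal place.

First find each source's level at the receiver (point-source: −20·log₁₀(r/r_ref)), then combine on an intensity basis.
cooling tower: 93 − 20·log₁₀(20.8/2.4) = 93 − 18.76 = 74.24 dB SPL.
refrigeration condenser: 76 − 20·log₁₀(12.9/2.8) = 76 − 13.27 = 62.73 dB SPL.
fan: 74 − 20·log₁₀(6.1/2.6) = 74 − 7.41 = 66.59 dB SPL.
hydraulic press: 87 − 20·log₁₀(19.2/1.8) = 87 − 20.56 = 66.44 dB SPL.
Σ 10^(L/10) = 3.741e+07 → L_total = 10·log₁₀(3.741e+07) = 75.73 dB SPL.

75.7 dB SPL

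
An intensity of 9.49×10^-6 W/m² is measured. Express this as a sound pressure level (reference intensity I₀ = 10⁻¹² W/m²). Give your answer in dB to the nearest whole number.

70 dB

I/I₀ = 9.49×10^-6/10⁻¹² = 9.49×10^6, and L = 10·log₁₀(I/I₀).
L = 10·(0.9773 + 6) = 69.77 dB.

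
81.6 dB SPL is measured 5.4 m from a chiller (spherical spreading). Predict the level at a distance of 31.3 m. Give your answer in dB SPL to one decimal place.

Spherical spreading from a point source gives a 20·log₁₀(r₂/r₁) drop.
L₂ = 81.6 − 20·log₁₀(31.3/5.4) = 81.6 − 15.263 = 66.34 dB SPL.

66.3 dB SPL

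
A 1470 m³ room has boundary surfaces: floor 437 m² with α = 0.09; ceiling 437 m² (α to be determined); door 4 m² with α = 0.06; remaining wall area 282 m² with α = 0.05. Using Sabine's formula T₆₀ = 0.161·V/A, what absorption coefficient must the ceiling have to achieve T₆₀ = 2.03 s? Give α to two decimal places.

0.14

Required total absorption A = 0.161·1470/2.03 = 116.59 m².
Absorption from the other surfaces = 437·0.09 + 4·0.06 + 282·0.05 = 53.67 m², so the ceiling must supply 62.92 m² over 437 m².
α = 62.92/437 = 0.144.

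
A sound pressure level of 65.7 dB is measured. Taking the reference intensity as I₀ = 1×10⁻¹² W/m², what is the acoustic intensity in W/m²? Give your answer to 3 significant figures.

3.72e-06 W/m²

I = I₀·10^(L/10) = 10⁻¹² × 10^(65.7/10) = 10^(-5.430).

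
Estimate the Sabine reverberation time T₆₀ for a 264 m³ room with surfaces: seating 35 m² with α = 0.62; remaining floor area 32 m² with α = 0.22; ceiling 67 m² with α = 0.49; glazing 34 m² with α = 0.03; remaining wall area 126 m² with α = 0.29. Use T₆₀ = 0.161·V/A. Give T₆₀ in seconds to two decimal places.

A = Σ Sᵢαᵢ = 35·0.62 + 32·0.22 + 67·0.49 + 34·0.03 + 126·0.29 = 99.13 m².
T₆₀ = 0.161·V/A = 0.161·264/99.13 = 0.429 s.

0.43 s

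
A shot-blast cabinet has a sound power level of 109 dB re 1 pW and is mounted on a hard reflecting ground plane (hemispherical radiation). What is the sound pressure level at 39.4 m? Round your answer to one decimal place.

69.1 dB

The power spreads over a hemisphere of area 2π·r², so L_p = L_w − 10·log₁₀(2π·r²).
2π·r² = 9754 m², 10·log₁₀ of that is 39.892 dB.
L_p = 109 − 39.892 = 69.11 dB.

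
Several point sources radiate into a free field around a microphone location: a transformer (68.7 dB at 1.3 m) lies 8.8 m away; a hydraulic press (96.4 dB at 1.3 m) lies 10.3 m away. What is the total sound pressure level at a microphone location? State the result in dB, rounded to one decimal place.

78.4 dB

Apply inverse-square spreading to bring every level to the receiver, then sum 10^(L/10).
transformer: 68.7 − 20·log₁₀(8.8/1.3) = 68.7 − 16.61 = 52.09 dB.
hydraulic press: 96.4 − 20·log₁₀(10.3/1.3) = 96.4 − 17.98 = 78.42 dB.
Σ 10^(L/10) = 6.970e+07 → L_total = 10·log₁₀(6.970e+07) = 78.43 dB.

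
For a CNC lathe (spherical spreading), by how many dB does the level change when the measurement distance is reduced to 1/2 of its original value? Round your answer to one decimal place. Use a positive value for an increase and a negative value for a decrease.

+6.0 dB

A point source loses 6 dB per doubling of distance; generally ΔL = −20·log₁₀(r₂/r₁).
ΔL = −20·log₁₀(0.5) = +6.02 dB.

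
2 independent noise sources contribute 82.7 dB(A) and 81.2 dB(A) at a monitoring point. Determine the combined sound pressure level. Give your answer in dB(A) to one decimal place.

Incoherent sources combine by intensity addition: L_total = 10·log₁₀(Σ 10^(L_i/10)).
Σ 10^(L/10) = 10^(82.7/10) + 10^(81.2/10) = 3.180e+08.
L_total = 10·log₁₀(3.180e+08) = 85.02 dB(A).

85.0 dB(A)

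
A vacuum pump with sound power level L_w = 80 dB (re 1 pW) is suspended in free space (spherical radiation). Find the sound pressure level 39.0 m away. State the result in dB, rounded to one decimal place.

L_p = L_w − 10·log₁₀(4π·r²) with r = 39.0 m.
4π·r² = 1.911e+04 m², 10·log₁₀ of that is 42.813 dB.
L_p = 80 − 42.813 = 37.19 dB.

37.2 dB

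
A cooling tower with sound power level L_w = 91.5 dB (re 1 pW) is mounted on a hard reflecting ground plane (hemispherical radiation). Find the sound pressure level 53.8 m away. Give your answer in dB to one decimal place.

48.9 dB

Free-field hemispherical radiation: L_p = L_w − 10·log₁₀(2π·r²), r = 53.8 m.
2π·r² = 1.819e+04 m², 10·log₁₀ of that is 42.597 dB.
L_p = 91.5 − 42.597 = 48.90 dB.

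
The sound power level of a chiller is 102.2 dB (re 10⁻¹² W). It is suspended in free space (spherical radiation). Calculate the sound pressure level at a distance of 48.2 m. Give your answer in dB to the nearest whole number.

L_p = L_w − 10·log₁₀(4π·r²) with r = 48.2 m.
4π·r² = 2.919e+04 m², 10·log₁₀ of that is 44.653 dB.
L_p = 102.2 − 44.653 = 57.55 dB.

58 dB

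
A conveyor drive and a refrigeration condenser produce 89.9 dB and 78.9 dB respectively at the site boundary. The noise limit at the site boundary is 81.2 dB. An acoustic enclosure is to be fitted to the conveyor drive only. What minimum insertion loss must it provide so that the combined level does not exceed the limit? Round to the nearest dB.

13 dB

Everything except the conveyor drive sums to 10^(78.9/10) = 7.762e+07 in linear terms, 78.90 dB.
The limit corresponds to 10^(81.2/10) = 1.318e+08; subtracting the fixed part leaves 5.420e+07 for the conveyor drive, i.e. 77.34 dB.
Required insertion loss = 89.9 − 77.34 = 12.56 dB.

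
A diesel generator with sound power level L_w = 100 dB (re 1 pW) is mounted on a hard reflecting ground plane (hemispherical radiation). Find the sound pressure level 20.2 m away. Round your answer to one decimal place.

65.9 dB

Free-field hemispherical radiation: L_p = L_w − 10·log₁₀(2π·r²), r = 20.2 m.
2π·r² = 2564 m², 10·log₁₀ of that is 34.089 dB.
L_p = 100 − 34.089 = 65.91 dB.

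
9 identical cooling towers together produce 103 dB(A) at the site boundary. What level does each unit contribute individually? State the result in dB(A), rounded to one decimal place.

93.5 dB(A)

9 equal contributions raise the level by 10·log₁₀ 9 = 9.542 dB, so each unit alone gives 103 − 9.542.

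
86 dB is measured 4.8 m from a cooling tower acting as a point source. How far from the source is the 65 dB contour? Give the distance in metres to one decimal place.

53.9 m

Point-source spreading drops the level by 20·log₁₀(r₂/r₁); inverting, r₂/r₁ = 10^(ΔL/20).
r₂ = 4.8·10^((86−65)/20) = 4.8·10^(21.0/20) = 53.86 m.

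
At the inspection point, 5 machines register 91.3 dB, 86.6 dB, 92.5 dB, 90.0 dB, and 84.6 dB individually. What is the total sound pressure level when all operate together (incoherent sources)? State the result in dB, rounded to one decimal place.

For uncorrelated sources the intensities add, so convert each level to linear form, sum, and take 10·log₁₀ of the total.
Σ 10^(L/10) = 10^(91.3/10) + 10^(86.6/10) + 10^(92.5/10) + 10^(90.0/10) + 10^(84.6/10) = 4.873e+09.
L_total = 10·log₁₀(4.873e+09) = 96.88 dB.

96.9 dB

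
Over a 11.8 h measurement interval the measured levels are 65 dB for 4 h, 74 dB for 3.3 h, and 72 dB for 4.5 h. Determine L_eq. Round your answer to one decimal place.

71.5 dB

Weight each interval's intensity by its duration and average over T = 11.8 h:
Σ tᵢ·10^(Lᵢ/10) = 4·10^(65/10) + 3.3·10^(74/10) + 4.5·10^(72/10) = 1.669e+08.
L_eq = 10·log₁₀(1.669e+08/11.8) = 71.50 dB.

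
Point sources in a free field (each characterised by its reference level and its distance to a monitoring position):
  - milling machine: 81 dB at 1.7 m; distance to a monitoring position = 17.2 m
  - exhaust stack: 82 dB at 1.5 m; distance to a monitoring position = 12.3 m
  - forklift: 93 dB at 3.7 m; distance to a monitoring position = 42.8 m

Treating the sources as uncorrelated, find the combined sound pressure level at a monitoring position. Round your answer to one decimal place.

Apply inverse-square spreading to bring every level to the receiver, then sum 10^(L/10).
milling machine: 81 − 20·log₁₀(17.2/1.7) = 81 − 20.10 = 60.90 dB.
exhaust stack: 82 − 20·log₁₀(12.3/1.5) = 82 − 18.28 = 63.72 dB.
forklift: 93 − 20·log₁₀(42.8/3.7) = 93 − 21.26 = 71.74 dB.
Σ 10^(L/10) = 1.850e+07 → L_total = 10·log₁₀(1.850e+07) = 72.67 dB.

72.7 dB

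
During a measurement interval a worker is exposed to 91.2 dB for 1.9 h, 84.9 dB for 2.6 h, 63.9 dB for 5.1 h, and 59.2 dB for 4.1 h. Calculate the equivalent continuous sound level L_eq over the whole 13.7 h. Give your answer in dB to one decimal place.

Weight each interval's intensity by its duration and average over T = 13.7 h:
Σ tᵢ·10^(Lᵢ/10) = 1.9·10^(91.2/10) + 2.6·10^(84.9/10) + 5.1·10^(63.9/10) + 4.1·10^(59.2/10) = 3.324e+09.
L_eq = 10·log₁₀(3.324e+09/13.7) = 83.85 dB.

83.8 dB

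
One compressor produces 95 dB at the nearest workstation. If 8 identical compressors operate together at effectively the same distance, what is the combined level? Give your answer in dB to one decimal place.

104.0 dB

With 8 equal, uncorrelated contributions the intensity is 8× that of one unit, giving a rise of 10·log₁₀ 8.
L_total = 95 + 10·log₁₀(8) = 95 + 9.031 = 104.03 dB.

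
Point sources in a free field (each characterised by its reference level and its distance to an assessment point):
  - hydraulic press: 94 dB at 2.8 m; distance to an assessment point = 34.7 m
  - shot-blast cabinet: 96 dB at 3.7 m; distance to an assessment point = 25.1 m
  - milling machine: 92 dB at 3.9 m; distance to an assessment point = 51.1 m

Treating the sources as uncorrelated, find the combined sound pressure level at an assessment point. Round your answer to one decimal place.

80.5 dB

Propagate each source to the receiver with L = L_ref − 20·log₁₀(r/r_ref), then add intensities.
hydraulic press: 94 − 20·log₁₀(34.7/2.8) = 94 − 21.86 = 72.14 dB.
shot-blast cabinet: 96 − 20·log₁₀(25.1/3.7) = 96 − 16.63 = 79.37 dB.
milling machine: 92 − 20·log₁₀(51.1/3.9) = 92 − 22.35 = 69.65 dB.
Σ 10^(L/10) = 1.121e+08 → L_total = 10·log₁₀(1.121e+08) = 80.50 dB.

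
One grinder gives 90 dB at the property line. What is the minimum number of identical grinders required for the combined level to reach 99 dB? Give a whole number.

8

N identical sources give L₁ + 10·log₁₀ N, so require 10·log₁₀ N ≥ 99 − 90 = 9.0 dB.
N ≥ 10^(9.0/10) = 7.943, so N = 8.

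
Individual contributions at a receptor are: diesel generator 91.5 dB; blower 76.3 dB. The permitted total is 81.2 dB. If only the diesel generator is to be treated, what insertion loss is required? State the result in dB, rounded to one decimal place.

12.0 dB

Everything except the diesel generator sums to 10^(76.3/10) = 4.266e+07 in linear terms, 76.30 dB.
The limit corresponds to 10^(81.2/10) = 1.318e+08; subtracting the fixed part leaves 8.917e+07 for the diesel generator, i.e. 79.50 dB.
So the diesel generator must be reduced from 91.5 to 79.50 dB: IL = 12.00 dB.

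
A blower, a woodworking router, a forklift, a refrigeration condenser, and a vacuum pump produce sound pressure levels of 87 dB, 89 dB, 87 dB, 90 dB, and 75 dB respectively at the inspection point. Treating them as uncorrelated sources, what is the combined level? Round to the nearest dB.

95 dB

Incoherent sources combine by intensity addition: L_total = 10·log₁₀(Σ 10^(L_i/10)).
Σ 10^(L/10) = 10^(87/10) + 10^(89/10) + 10^(87/10) + 10^(90/10) + 10^(75/10) = 2.828e+09.
L_total = 10·log₁₀(2.828e+09) = 94.52 dB.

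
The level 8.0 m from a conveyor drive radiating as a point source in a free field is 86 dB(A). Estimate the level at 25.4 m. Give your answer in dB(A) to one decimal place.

Spherical spreading from a point source gives a 20·log₁₀(r₂/r₁) drop.
L₂ = 86 − 20·log₁₀(25.4/8.0) = 86 − 10.035 = 75.97 dB(A).

76.0 dB(A)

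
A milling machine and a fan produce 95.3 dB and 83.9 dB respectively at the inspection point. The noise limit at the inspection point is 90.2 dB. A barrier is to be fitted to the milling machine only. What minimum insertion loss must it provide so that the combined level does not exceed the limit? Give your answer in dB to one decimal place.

Fixed contribution from the other source: Σ 10^(L/10) = 10^(83.9/10) = 2.455e+08 (83.90 dB).
To meet 90.2 dB overall, the treated milling machine may contribute at most 10^(90.2/10) − 2.455e+08 = 8.017e+08, i.e. 89.04 dB.
Required insertion loss = 95.3 − 89.04 = 6.26 dB.

6.3 dB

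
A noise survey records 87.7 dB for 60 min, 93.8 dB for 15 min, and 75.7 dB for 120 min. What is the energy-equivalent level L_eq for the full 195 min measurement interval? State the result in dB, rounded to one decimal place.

85.9 dB

Weight each interval's intensity by its duration and average over T = 195 min:
Σ tᵢ·10^(Lᵢ/10) = 60·10^(87.7/10) + 15·10^(93.8/10) + 120·10^(75.7/10) = 7.577e+10.
L_eq = 10·log₁₀(7.577e+10/195) = 85.89 dB.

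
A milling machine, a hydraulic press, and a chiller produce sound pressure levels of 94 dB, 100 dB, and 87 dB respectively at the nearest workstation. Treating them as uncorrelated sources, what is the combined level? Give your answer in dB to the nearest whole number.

For uncorrelated sources the intensities add, so convert each level to linear form, sum, and take 10·log₁₀ of the total.
Σ 10^(L/10) = 10^(94/10) + 10^(100/10) + 10^(87/10) = 1.301e+10.
L_total = 10·log₁₀(1.301e+10) = 101.14 dB.

101 dB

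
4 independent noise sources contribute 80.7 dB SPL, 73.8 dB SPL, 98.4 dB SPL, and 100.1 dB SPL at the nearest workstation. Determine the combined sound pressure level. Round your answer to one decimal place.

Incoherent sources combine by intensity addition: L_total = 10·log₁₀(Σ 10^(L_i/10)).
Σ 10^(L/10) = 10^(80.7/10) + 10^(73.8/10) + 10^(98.4/10) + 10^(100.1/10) = 1.729e+10.
L_total = 10·log₁₀(1.729e+10) = 102.38 dB SPL.

102.4 dB SPL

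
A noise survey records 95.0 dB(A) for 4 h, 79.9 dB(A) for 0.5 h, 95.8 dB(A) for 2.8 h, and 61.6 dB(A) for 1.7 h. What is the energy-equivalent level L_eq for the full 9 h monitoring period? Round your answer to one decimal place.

The energy average is taken in the linear domain: L_eq = 10·log₁₀[(Σ tᵢ·10^(Lᵢ/10))/T], T = 9 h.
Σ tᵢ·10^(Lᵢ/10) = 4·10^(95.0/10) + 0.5·10^(79.9/10) + 2.8·10^(95.8/10) + 1.7·10^(61.6/10) = 2.335e+10.
L_eq = 10·log₁₀(2.335e+10/9) = 94.14 dB(A).

94.1 dB(A)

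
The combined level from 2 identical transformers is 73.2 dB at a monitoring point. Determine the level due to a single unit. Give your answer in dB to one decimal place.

70.2 dB

Dividing the total intensity by 2 lowers the level by 10·log₁₀ 2 = 3.010 dB: L₁ = 73.2 − 3.010.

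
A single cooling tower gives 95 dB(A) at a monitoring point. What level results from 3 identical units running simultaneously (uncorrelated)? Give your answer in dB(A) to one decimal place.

N identical incoherent sources raise the level by 10·log₁₀ N.
L_total = 95 + 10·log₁₀(3) = 95 + 4.771 = 99.77 dB(A).

99.8 dB(A)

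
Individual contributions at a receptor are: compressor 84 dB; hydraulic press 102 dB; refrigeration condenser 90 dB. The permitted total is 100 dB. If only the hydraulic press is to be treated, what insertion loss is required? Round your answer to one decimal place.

The untreated sources together contribute 10^(84/10) + 10^(90/10) = 1.251e+09, i.e. 90.97 dB.
To meet 100 dB overall, the treated hydraulic press may contribute at most 10^(100/10) − 1.251e+09 = 8.749e+09, i.e. 99.42 dB.
Required insertion loss = 102 − 99.42 = 2.58 dB.

2.6 dB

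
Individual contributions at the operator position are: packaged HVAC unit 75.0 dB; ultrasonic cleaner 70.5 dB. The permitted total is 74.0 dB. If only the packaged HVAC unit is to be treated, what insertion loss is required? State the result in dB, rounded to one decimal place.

3.6 dB

Fixed contribution from the other source: Σ 10^(L/10) = 10^(70.5/10) = 1.122e+07 (70.50 dB).
To meet 74.0 dB overall, the treated packaged HVAC unit may contribute at most 10^(74.0/10) − 1.122e+07 = 1.390e+07, i.e. 71.43 dB.
Required insertion loss = 75.0 − 71.43 = 3.57 dB.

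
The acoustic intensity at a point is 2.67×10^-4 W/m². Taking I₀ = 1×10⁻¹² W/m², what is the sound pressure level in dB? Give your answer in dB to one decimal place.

84.3 dB

I/I₀ = 2.67×10^-4/10⁻¹² = 2.67×10^8, and L = 10·log₁₀(I/I₀).
L = 10·(0.4265 + 8) = 84.27 dB.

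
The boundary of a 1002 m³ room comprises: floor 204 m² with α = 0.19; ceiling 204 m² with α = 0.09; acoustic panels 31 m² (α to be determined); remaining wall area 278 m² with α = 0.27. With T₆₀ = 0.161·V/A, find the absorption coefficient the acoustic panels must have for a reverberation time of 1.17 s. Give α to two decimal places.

0.18

A = 0.161·V/T₆₀ = 0.161·1002/1.17 = 137.88 m² sabins.
Absorption from the other surfaces = 204·0.19 + 204·0.09 + 278·0.27 = 132.18 m², so the acoustic panels must supply 5.70 m² over 31 m².
α = 5.70/31 = 0.184.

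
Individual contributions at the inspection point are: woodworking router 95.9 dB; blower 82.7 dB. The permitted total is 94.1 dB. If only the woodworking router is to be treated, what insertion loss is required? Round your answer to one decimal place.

The untreated sources together contribute 10^(82.7/10) = 1.862e+08, i.e. 82.70 dB.
The limit corresponds to 10^(94.1/10) = 2.570e+09; subtracting the fixed part leaves 2.384e+09 for the woodworking router, i.e. 93.77 dB.
Required insertion loss = 95.9 − 93.77 = 2.13 dB.

2.1 dB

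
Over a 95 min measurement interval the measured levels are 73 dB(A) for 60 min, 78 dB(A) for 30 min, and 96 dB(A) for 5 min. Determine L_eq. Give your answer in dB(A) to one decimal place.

The energy average is taken in the linear domain: L_eq = 10·log₁₀[(Σ tᵢ·10^(Lᵢ/10))/T], T = 95 min.
Σ tᵢ·10^(Lᵢ/10) = 60·10^(73/10) + 30·10^(78/10) + 5·10^(96/10) = 2.300e+10.
L_eq = 10·log₁₀(2.300e+10/95) = 83.84 dB(A).

83.8 dB(A)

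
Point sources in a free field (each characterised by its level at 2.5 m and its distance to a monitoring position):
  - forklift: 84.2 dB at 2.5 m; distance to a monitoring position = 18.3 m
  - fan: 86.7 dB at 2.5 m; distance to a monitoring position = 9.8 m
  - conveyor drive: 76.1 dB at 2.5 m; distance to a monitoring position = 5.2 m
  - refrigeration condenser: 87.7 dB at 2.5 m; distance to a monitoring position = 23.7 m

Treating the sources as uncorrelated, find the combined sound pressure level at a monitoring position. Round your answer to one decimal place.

Propagate each source to the receiver with L = L_ref − 20·log₁₀(r/r_ref), then add intensities.
forklift: 84.2 − 20·log₁₀(18.3/2.5) = 84.2 − 17.29 = 66.91 dB.
fan: 86.7 − 20·log₁₀(9.8/2.5) = 86.7 − 11.87 = 74.83 dB.
conveyor drive: 76.1 − 20·log₁₀(5.2/2.5) = 76.1 − 6.36 = 69.74 dB.
refrigeration condenser: 87.7 − 20·log₁₀(23.7/2.5) = 87.7 − 19.54 = 68.16 dB.
Σ 10^(L/10) = 5.132e+07 → L_total = 10·log₁₀(5.132e+07) = 77.10 dB.

77.1 dB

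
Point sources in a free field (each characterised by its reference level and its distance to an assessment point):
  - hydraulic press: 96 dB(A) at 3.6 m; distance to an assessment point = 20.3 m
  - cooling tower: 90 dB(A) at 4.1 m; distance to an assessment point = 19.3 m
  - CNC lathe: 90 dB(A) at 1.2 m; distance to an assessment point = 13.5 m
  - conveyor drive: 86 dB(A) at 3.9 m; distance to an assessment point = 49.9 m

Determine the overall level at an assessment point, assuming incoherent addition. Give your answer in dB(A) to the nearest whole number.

83 dB(A)

First find each source's level at the receiver (point-source: −20·log₁₀(r/r_ref)), then combine on an intensity basis.
hydraulic press: 96 − 20·log₁₀(20.3/3.6) = 96 − 15.02 = 80.98 dB(A).
cooling tower: 90 − 20·log₁₀(19.3/4.1) = 90 − 13.46 = 76.54 dB(A).
CNC lathe: 90 − 20·log₁₀(13.5/1.2) = 90 − 21.02 = 68.98 dB(A).
conveyor drive: 86 − 20·log₁₀(49.9/3.9) = 86 − 22.14 = 63.86 dB(A).
Σ 10^(L/10) = 1.807e+08 → L_total = 10·log₁₀(1.807e+08) = 82.57 dB(A).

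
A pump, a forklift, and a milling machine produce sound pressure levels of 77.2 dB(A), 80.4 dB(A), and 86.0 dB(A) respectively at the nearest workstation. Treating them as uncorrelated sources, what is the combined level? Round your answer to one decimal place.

87.5 dB(A)

Incoherent sources combine by intensity addition: L_total = 10·log₁₀(Σ 10^(L_i/10)).
Σ 10^(L/10) = 10^(77.2/10) + 10^(80.4/10) + 10^(86.0/10) = 5.602e+08.
L_total = 10·log₁₀(5.602e+08) = 87.48 dB(A).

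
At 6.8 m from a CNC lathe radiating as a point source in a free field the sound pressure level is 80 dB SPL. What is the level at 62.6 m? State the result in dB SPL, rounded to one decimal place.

Point-source attenuation: ΔL = 20·log₁₀(r₂/r₁) = 20·log₁₀(62.6/6.8) = 19.281 dB.
L₂ = 80 − 20·log₁₀(62.6/6.8) = 80 − 19.281 = 60.72 dB SPL.

60.7 dB SPL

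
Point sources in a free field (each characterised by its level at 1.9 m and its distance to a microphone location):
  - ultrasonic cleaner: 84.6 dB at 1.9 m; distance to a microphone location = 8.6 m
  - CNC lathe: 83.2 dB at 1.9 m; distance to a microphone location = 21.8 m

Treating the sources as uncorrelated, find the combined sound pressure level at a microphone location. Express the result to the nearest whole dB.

First find each source's level at the receiver (point-source: −20·log₁₀(r/r_ref)), then combine on an intensity basis.
ultrasonic cleaner: 84.6 − 20·log₁₀(8.6/1.9) = 84.6 − 13.11 = 71.49 dB.
CNC lathe: 83.2 − 20·log₁₀(21.8/1.9) = 83.2 − 21.19 = 62.01 dB.
Σ 10^(L/10) = 1.566e+07 → L_total = 10·log₁₀(1.566e+07) = 71.95 dB.

72 dB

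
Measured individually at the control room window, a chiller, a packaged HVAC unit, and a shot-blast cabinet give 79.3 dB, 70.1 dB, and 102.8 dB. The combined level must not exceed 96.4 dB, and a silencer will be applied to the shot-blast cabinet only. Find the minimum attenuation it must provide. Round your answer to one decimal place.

6.5 dB

Everything except the shot-blast cabinet sums to 10^(79.3/10) + 10^(70.1/10) = 9.535e+07 in linear terms, 79.79 dB.
To meet 96.4 dB overall, the treated shot-blast cabinet may contribute at most 10^(96.4/10) − 9.535e+07 = 4.270e+09, i.e. 96.30 dB.
Required insertion loss = 102.8 − 96.30 = 6.50 dB.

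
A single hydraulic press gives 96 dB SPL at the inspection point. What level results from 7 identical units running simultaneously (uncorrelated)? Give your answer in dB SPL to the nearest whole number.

With 7 equal, uncorrelated contributions the intensity is 7× that of one unit, giving a rise of 10·log₁₀ 7.
L_total = 96 + 10·log₁₀(7) = 96 + 8.451 = 104.45 dB SPL.

104 dB SPL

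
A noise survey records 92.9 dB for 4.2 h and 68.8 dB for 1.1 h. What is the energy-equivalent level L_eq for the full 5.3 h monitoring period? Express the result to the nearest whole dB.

92 dB

Weight each interval's intensity by its duration and average over T = 5.3 h:
Σ tᵢ·10^(Lᵢ/10) = 4.2·10^(92.9/10) + 1.1·10^(68.8/10) = 8.198e+09.
L_eq = 10·log₁₀(8.198e+09/5.3) = 91.89 dB.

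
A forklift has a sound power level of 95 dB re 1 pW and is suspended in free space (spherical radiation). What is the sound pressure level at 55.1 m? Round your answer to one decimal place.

Free-field spherical radiation: L_p = L_w − 10·log₁₀(4π·r²), r = 55.1 m.
4π·r² = 3.815e+04 m², 10·log₁₀ of that is 45.815 dB.
L_p = 95 − 45.815 = 49.18 dB.

49.2 dB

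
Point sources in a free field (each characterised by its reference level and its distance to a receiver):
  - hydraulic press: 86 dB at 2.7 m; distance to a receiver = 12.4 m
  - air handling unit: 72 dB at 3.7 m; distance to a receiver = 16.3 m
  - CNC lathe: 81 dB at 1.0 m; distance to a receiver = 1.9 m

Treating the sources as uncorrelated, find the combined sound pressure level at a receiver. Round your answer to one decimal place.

First find each source's level at the receiver (point-source: −20·log₁₀(r/r_ref)), then combine on an intensity basis.
hydraulic press: 86 − 20·log₁₀(12.4/2.7) = 86 − 13.24 = 72.76 dB.
air handling unit: 72 − 20·log₁₀(16.3/3.7) = 72 − 12.88 = 59.12 dB.
CNC lathe: 81 − 20·log₁₀(1.9/1.0) = 81 − 5.58 = 75.42 dB.
Σ 10^(L/10) = 5.456e+07 → L_total = 10·log₁₀(5.456e+07) = 77.37 dB.

77.4 dB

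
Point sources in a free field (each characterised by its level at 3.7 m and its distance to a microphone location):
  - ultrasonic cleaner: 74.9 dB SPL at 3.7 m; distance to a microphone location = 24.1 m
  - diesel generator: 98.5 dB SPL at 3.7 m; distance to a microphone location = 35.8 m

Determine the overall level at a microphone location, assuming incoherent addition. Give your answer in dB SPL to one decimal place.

Apply inverse-square spreading to bring every level to the receiver, then sum 10^(L/10).
ultrasonic cleaner: 74.9 − 20·log₁₀(24.1/3.7) = 74.9 − 16.28 = 58.62 dB SPL.
diesel generator: 98.5 − 20·log₁₀(35.8/3.7) = 98.5 − 19.71 = 78.79 dB SPL.
Σ 10^(L/10) = 7.635e+07 → L_total = 10·log₁₀(7.635e+07) = 78.83 dB SPL.

78.8 dB SPL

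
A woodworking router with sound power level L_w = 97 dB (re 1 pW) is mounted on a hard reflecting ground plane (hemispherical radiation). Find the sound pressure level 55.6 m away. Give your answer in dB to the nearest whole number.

Free-field hemispherical radiation: L_p = L_w − 10·log₁₀(2π·r²), r = 55.6 m.
2π·r² = 1.942e+04 m², 10·log₁₀ of that is 42.883 dB.
L_p = 97 − 42.883 = 54.12 dB.

54 dB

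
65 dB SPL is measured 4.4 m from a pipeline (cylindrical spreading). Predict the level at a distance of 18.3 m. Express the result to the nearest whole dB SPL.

For a line source, L₂ = L₁ − 10·log₁₀(r₂/r₁).
L₂ = 65 − 10·log₁₀(18.3/4.4) = 65 − 6.190 = 58.81 dB SPL.

59 dB SPL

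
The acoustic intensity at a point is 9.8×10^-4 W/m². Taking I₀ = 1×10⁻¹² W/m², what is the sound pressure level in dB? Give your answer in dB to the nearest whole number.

Dividing by I₀ shifts the exponent by 12: I/I₀ = 9.8×10^8.
L = 10·(0.9912 + 8) = 89.91 dB.

90 dB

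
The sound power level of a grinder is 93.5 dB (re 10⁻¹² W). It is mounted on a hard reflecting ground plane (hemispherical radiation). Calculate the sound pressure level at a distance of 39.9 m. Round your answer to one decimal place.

53.5 dB

Free-field hemispherical radiation: L_p = L_w − 10·log₁₀(2π·r²), r = 39.9 m.
2π·r² = 1e+04 m², 10·log₁₀ of that is 40.001 dB.
L_p = 93.5 − 40.001 = 53.50 dB.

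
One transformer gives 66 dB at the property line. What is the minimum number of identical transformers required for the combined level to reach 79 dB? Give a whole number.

N identical sources give L₁ + 10·log₁₀ N, so require 10·log₁₀ N ≥ 79 − 66 = 13.0 dB.
N ≥ 10^(13.0/10) = 19.953, so N = 20.

20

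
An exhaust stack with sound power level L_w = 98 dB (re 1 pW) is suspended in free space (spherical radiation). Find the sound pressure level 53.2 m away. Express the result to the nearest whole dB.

Free-field spherical radiation: L_p = L_w − 10·log₁₀(4π·r²), r = 53.2 m.
4π·r² = 3.557e+04 m², 10·log₁₀ of that is 45.510 dB.
L_p = 98 − 45.510 = 52.49 dB.

52 dB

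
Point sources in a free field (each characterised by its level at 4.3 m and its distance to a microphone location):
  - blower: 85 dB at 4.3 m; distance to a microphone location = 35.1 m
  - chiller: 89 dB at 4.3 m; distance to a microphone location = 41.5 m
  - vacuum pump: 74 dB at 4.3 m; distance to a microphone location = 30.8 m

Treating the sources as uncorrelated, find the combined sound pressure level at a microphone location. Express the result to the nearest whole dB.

Apply inverse-square spreading to bring every level to the receiver, then sum 10^(L/10).
blower: 85 − 20·log₁₀(35.1/4.3) = 85 − 18.24 = 66.76 dB.
chiller: 89 − 20·log₁₀(41.5/4.3) = 89 − 19.69 = 69.31 dB.
vacuum pump: 74 − 20·log₁₀(30.8/4.3) = 74 − 17.10 = 56.90 dB.
Σ 10^(L/10) = 1.376e+07 → L_total = 10·log₁₀(1.376e+07) = 71.39 dB.

71 dB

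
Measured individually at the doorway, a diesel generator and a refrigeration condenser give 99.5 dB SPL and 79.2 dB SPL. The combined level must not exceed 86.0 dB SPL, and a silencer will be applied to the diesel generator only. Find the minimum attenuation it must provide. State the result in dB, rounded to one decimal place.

14.5 dB

Fixed contribution from the other source: Σ 10^(L/10) = 10^(79.2/10) = 8.318e+07 (79.20 dB SPL).
The limit corresponds to 10^(86.0/10) = 3.981e+08; subtracting the fixed part leaves 3.149e+08 for the diesel generator, i.e. 84.98 dB SPL.
Required insertion loss = 99.5 − 84.98 = 14.52 dB.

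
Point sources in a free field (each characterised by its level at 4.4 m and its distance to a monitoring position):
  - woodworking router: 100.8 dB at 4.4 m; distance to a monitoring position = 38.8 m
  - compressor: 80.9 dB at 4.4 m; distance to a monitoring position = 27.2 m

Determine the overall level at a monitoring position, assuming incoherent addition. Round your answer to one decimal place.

First find each source's level at the receiver (point-source: −20·log₁₀(r/r_ref)), then combine on an intensity basis.
woodworking router: 100.8 − 20·log₁₀(38.8/4.4) = 100.8 − 18.91 = 81.89 dB.
compressor: 80.9 − 20·log₁₀(27.2/4.4) = 80.9 − 15.82 = 65.08 dB.
Σ 10^(L/10) = 1.578e+08 → L_total = 10·log₁₀(1.578e+08) = 81.98 dB.

82.0 dB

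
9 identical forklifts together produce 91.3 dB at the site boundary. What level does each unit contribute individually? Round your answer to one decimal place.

81.8 dB

9 equal contributions raise the level by 10·log₁₀ 9 = 9.542 dB, so each unit alone gives 91.3 − 9.542.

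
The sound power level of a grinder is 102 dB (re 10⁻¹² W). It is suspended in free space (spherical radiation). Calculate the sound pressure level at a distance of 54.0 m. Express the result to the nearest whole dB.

56 dB

L_p = L_w − 10·log₁₀(4π·r²) with r = 54.0 m.
4π·r² = 3.664e+04 m², 10·log₁₀ of that is 45.640 dB.
L_p = 102 − 45.640 = 56.36 dB.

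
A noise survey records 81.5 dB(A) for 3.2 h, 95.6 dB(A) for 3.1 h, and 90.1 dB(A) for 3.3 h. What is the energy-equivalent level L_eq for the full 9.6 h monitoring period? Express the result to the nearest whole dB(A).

92 dB(A)

Weight each interval's intensity by its duration and average over T = 9.6 h:
Σ tᵢ·10^(Lᵢ/10) = 3.2·10^(81.5/10) + 3.1·10^(95.6/10) + 3.3·10^(90.1/10) = 1.508e+10.
L_eq = 10·log₁₀(1.508e+10/9.6) = 91.96 dB(A).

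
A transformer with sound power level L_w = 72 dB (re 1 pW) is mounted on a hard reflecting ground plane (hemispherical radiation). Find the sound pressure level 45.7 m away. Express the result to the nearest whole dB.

Free-field hemispherical radiation: L_p = L_w − 10·log₁₀(2π·r²), r = 45.7 m.
2π·r² = 1.312e+04 m², 10·log₁₀ of that is 41.180 dB.
L_p = 72 − 41.180 = 30.82 dB.

31 dB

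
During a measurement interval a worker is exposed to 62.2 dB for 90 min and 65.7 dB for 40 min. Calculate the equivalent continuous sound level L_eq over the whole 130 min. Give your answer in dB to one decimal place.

63.6 dB

Weight each interval's intensity by its duration and average over T = 130 min:
Σ tᵢ·10^(Lᵢ/10) = 90·10^(62.2/10) + 40·10^(65.7/10) = 2.980e+08.
L_eq = 10·log₁₀(2.980e+08/130) = 63.60 dB.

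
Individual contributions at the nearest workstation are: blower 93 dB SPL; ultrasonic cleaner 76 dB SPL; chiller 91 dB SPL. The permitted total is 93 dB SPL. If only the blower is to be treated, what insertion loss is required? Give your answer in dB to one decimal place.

4.6 dB

The untreated sources together contribute 10^(76/10) + 10^(91/10) = 1.299e+09, i.e. 91.14 dB SPL.
The limit corresponds to 10^(93/10) = 1.995e+09; subtracting the fixed part leaves 6.965e+08 for the blower, i.e. 88.43 dB SPL.
So the blower must be reduced from 93 to 88.43 dB SPL: IL = 4.57 dB.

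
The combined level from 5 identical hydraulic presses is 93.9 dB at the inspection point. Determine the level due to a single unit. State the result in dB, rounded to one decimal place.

86.9 dB

5 equal contributions raise the level by 10·log₁₀ 5 = 6.990 dB, so each unit alone gives 93.9 − 6.990.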